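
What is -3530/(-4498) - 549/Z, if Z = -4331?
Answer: 145556/159679 ≈ 0.91155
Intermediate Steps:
-3530/(-4498) - 549/Z = -3530/(-4498) - 549/(-4331) = -3530*(-1/4498) - 549*(-1/4331) = 1765/2249 + 9/71 = 145556/159679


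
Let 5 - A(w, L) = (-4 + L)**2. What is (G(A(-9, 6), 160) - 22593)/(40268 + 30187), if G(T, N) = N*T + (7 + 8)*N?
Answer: -20033/70455 ≈ -0.28434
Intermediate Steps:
A(w, L) = 5 - (-4 + L)**2
G(T, N) = 15*N + N*T (G(T, N) = N*T + 15*N = 15*N + N*T)
(G(A(-9, 6), 160) - 22593)/(40268 + 30187) = (160*(15 + (5 - (-4 + 6)**2)) - 22593)/(40268 + 30187) = (160*(15 + (5 - 1*2**2)) - 22593)/70455 = (160*(15 + (5 - 1*4)) - 22593)*(1/70455) = (160*(15 + (5 - 4)) - 22593)*(1/70455) = (160*(15 + 1) - 22593)*(1/70455) = (160*16 - 22593)*(1/70455) = (2560 - 22593)*(1/70455) = -20033*1/70455 = -20033/70455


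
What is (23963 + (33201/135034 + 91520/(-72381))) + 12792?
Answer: 359229590599171/9773895954 ≈ 36754.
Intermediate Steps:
(23963 + (33201/135034 + 91520/(-72381))) + 12792 = (23963 + (33201*(1/135034) + 91520*(-1/72381))) + 12792 = (23963 + (33201/135034 - 91520/72381)) + 12792 = (23963 - 9955190099/9773895954) + 12792 = 234201913555603/9773895954 + 12792 = 359229590599171/9773895954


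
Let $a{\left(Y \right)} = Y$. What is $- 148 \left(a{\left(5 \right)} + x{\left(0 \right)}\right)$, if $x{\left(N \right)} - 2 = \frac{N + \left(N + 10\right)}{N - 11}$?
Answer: $- \frac{9916}{11} \approx -901.45$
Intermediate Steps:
$x{\left(N \right)} = 2 + \frac{10 + 2 N}{-11 + N}$ ($x{\left(N \right)} = 2 + \frac{N + \left(N + 10\right)}{N - 11} = 2 + \frac{N + \left(10 + N\right)}{-11 + N} = 2 + \frac{10 + 2 N}{-11 + N}$)
$- 148 \left(a{\left(5 \right)} + x{\left(0 \right)}\right) = - 148 \left(5 + \frac{4 \left(-3 + 0\right)}{-11 + 0}\right) = - 148 \left(5 + 4 \frac{1}{-11} \left(-3\right)\right) = - 148 \left(5 + 4 \left(- \frac{1}{11}\right) \left(-3\right)\right) = - 148 \left(5 + \frac{12}{11}\right) = \left(-148\right) \frac{67}{11} = - \frac{9916}{11}$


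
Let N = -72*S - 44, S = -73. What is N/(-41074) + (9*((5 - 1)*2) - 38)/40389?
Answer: -104555476/829468893 ≈ -0.12605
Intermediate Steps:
N = 5212 (N = -72*(-73) - 44 = 5256 - 44 = 5212)
N/(-41074) + (9*((5 - 1)*2) - 38)/40389 = 5212/(-41074) + (9*((5 - 1)*2) - 38)/40389 = 5212*(-1/41074) + (9*(4*2) - 38)*(1/40389) = -2606/20537 + (9*8 - 38)*(1/40389) = -2606/20537 + (72 - 38)*(1/40389) = -2606/20537 + 34*(1/40389) = -2606/20537 + 34/40389 = -104555476/829468893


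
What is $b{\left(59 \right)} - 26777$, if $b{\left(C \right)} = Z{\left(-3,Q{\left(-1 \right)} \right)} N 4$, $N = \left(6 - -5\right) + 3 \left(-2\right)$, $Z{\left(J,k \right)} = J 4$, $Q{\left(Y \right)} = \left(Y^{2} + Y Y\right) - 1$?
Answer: $-27017$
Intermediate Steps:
$Q{\left(Y \right)} = -1 + 2 Y^{2}$ ($Q{\left(Y \right)} = \left(Y^{2} + Y^{2}\right) - 1 = 2 Y^{2} - 1 = -1 + 2 Y^{2}$)
$Z{\left(J,k \right)} = 4 J$
$N = 5$ ($N = \left(6 + 5\right) - 6 = 11 - 6 = 5$)
$b{\left(C \right)} = -240$ ($b{\left(C \right)} = 4 \left(-3\right) 5 \cdot 4 = \left(-12\right) 5 \cdot 4 = \left(-60\right) 4 = -240$)
$b{\left(59 \right)} - 26777 = -240 - 26777 = -27017$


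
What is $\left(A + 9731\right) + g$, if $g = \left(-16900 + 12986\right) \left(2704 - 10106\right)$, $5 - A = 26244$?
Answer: $28954920$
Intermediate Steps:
$A = -26239$ ($A = 5 - 26244 = -26239$)
$g = 28971428$ ($g = \left(-3914\right) \left(-7402\right) = 28971428$)
$\left(A + 9731\right) + g = \left(-26239 + 9731\right) + 28971428 = -16508 + 28971428 = 28954920$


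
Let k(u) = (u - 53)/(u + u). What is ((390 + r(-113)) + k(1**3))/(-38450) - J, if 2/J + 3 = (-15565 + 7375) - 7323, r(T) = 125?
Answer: -938803/74573775 ≈ -0.012589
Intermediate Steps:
k(u) = (-53 + u)/(2*u) (k(u) = (-53 + u)/((2*u)) = (-53 + u)*(1/(2*u)) = (-53 + u)/(2*u))
J = -1/7758 (J = 2/(-3 + ((-15565 + 7375) - 7323)) = 2/(-3 + (-8190 - 7323)) = 2/(-3 - 15513) = 2/(-15516) = 2*(-1/15516) = -1/7758 ≈ -0.00012890)
((390 + r(-113)) + k(1**3))/(-38450) - J = ((390 + 125) + (-53 + 1**3)/(2*(1**3)))/(-38450) - 1*(-1/7758) = (515 + (1/2)*(-53 + 1)/1)*(-1/38450) + 1/7758 = (515 + (1/2)*1*(-52))*(-1/38450) + 1/7758 = (515 - 26)*(-1/38450) + 1/7758 = 489*(-1/38450) + 1/7758 = -489/38450 + 1/7758 = -938803/74573775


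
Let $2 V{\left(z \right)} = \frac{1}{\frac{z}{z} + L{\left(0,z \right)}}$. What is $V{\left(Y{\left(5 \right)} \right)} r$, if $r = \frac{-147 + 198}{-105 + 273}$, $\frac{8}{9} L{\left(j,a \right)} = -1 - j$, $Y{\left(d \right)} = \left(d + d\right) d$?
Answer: $- \frac{17}{14} \approx -1.2143$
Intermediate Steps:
$Y{\left(d \right)} = 2 d^{2}$ ($Y{\left(d \right)} = 2 d d = 2 d^{2}$)
$L{\left(j,a \right)} = - \frac{9}{8} - \frac{9 j}{8}$ ($L{\left(j,a \right)} = \frac{9 \left(-1 - j\right)}{8} = - \frac{9}{8} - \frac{9 j}{8}$)
$r = \frac{17}{56}$ ($r = \frac{51}{168} = 51 \cdot \frac{1}{168} = \frac{17}{56} \approx 0.30357$)
$V{\left(z \right)} = -4$ ($V{\left(z \right)} = \frac{1}{2 \left(\frac{z}{z} - \frac{9}{8}\right)} = \frac{1}{2 \left(1 + \left(- \frac{9}{8} + 0\right)\right)} = \frac{1}{2 \left(1 - \frac{9}{8}\right)} = \frac{1}{2 \left(- \frac{1}{8}\right)} = \frac{1}{2} \left(-8\right) = -4$)
$V{\left(Y{\left(5 \right)} \right)} r = \left(-4\right) \frac{17}{56} = - \frac{17}{14}$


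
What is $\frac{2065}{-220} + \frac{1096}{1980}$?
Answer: $- \frac{17489}{1980} \approx -8.8328$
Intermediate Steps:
$\frac{2065}{-220} + \frac{1096}{1980} = 2065 \left(- \frac{1}{220}\right) + 1096 \cdot \frac{1}{1980} = - \frac{413}{44} + \frac{274}{495} = - \frac{17489}{1980}$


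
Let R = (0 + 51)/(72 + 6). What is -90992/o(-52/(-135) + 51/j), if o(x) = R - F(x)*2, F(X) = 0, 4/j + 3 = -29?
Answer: -2365792/17 ≈ -1.3916e+5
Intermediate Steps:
j = -1/8 (j = 4/(-3 - 29) = 4/(-32) = 4*(-1/32) = -1/8 ≈ -0.12500)
R = 17/26 (R = 51/78 = 51*(1/78) = 17/26 ≈ 0.65385)
o(x) = 17/26 (o(x) = 17/26 - 0*2 = 17/26 - 1*0 = 17/26 + 0 = 17/26)
-90992/o(-52/(-135) + 51/j) = -90992/17/26 = -90992*26/17 = -2365792/17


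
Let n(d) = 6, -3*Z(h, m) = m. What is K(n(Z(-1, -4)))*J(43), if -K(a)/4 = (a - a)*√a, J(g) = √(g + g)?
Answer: 0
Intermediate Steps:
Z(h, m) = -m/3
J(g) = √2*√g (J(g) = √(2*g) = √2*√g)
K(a) = 0 (K(a) = -4*(a - a)*√a = -0*√a = -4*0 = 0)
K(n(Z(-1, -4)))*J(43) = 0*(√2*√43) = 0*√86 = 0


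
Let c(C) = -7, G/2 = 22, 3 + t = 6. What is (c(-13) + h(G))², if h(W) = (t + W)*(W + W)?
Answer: 17048641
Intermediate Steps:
t = 3 (t = -3 + 6 = 3)
G = 44 (G = 2*22 = 44)
h(W) = 2*W*(3 + W) (h(W) = (3 + W)*(W + W) = (3 + W)*(2*W) = 2*W*(3 + W))
(c(-13) + h(G))² = (-7 + 2*44*(3 + 44))² = (-7 + 2*44*47)² = (-7 + 4136)² = 4129² = 17048641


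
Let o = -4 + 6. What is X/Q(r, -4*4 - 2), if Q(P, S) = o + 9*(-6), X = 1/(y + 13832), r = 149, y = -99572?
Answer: 1/4458480 ≈ 2.2429e-7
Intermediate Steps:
o = 2
X = -1/85740 (X = 1/(-99572 + 13832) = 1/(-85740) = -1/85740 ≈ -1.1663e-5)
Q(P, S) = -52 (Q(P, S) = 2 + 9*(-6) = 2 - 54 = -52)
X/Q(r, -4*4 - 2) = -1/85740/(-52) = -1/85740*(-1/52) = 1/4458480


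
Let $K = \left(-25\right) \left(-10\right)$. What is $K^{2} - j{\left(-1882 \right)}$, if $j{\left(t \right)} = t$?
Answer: $64382$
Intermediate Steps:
$K = 250$
$K^{2} - j{\left(-1882 \right)} = 250^{2} - -1882 = 62500 + 1882 = 64382$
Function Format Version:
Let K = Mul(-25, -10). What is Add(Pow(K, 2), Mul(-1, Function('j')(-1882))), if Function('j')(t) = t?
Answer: 64382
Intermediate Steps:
K = 250
Add(Pow(K, 2), Mul(-1, Function('j')(-1882))) = Add(Pow(250, 2), Mul(-1, -1882)) = Add(62500, 1882) = 64382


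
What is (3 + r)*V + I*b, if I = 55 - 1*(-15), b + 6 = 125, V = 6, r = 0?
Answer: 8348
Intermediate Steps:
b = 119 (b = -6 + 125 = 119)
I = 70 (I = 55 + 15 = 70)
(3 + r)*V + I*b = (3 + 0)*6 + 70*119 = 3*6 + 8330 = 18 + 8330 = 8348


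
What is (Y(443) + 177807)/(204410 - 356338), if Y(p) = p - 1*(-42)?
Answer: -44573/37982 ≈ -1.1735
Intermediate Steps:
Y(p) = 42 + p (Y(p) = p + 42 = 42 + p)
(Y(443) + 177807)/(204410 - 356338) = ((42 + 443) + 177807)/(204410 - 356338) = (485 + 177807)/(-151928) = 178292*(-1/151928) = -44573/37982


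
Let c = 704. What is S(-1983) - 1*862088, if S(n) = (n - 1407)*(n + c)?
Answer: 3473722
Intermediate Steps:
S(n) = (-1407 + n)*(704 + n) (S(n) = (n - 1407)*(n + 704) = (-1407 + n)*(704 + n))
S(-1983) - 1*862088 = (-990528 + (-1983)**2 - 703*(-1983)) - 1*862088 = (-990528 + 3932289 + 1394049) - 862088 = 4335810 - 862088 = 3473722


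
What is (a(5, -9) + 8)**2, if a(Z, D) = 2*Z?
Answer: 324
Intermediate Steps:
(a(5, -9) + 8)**2 = (2*5 + 8)**2 = (10 + 8)**2 = 18**2 = 324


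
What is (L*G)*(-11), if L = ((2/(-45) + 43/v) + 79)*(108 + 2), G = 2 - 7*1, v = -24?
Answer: 16806295/36 ≈ 4.6684e+5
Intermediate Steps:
G = -5 (G = 2 - 7 = -5)
L = 305569/36 (L = ((2/(-45) + 43/(-24)) + 79)*(108 + 2) = ((2*(-1/45) + 43*(-1/24)) + 79)*110 = ((-2/45 - 43/24) + 79)*110 = (-661/360 + 79)*110 = (27779/360)*110 = 305569/36 ≈ 8488.0)
(L*G)*(-11) = ((305569/36)*(-5))*(-11) = -1527845/36*(-11) = 16806295/36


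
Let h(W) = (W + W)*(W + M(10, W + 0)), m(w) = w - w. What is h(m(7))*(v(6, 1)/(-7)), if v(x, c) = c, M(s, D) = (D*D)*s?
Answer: 0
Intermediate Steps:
m(w) = 0
M(s, D) = s*D² (M(s, D) = D²*s = s*D²)
h(W) = 2*W*(W + 10*W²) (h(W) = (W + W)*(W + 10*(W + 0)²) = (2*W)*(W + 10*W²) = 2*W*(W + 10*W²))
h(m(7))*(v(6, 1)/(-7)) = (0²*(2 + 20*0))*(1/(-7)) = (0*(2 + 0))*(1*(-⅐)) = (0*2)*(-⅐) = 0*(-⅐) = 0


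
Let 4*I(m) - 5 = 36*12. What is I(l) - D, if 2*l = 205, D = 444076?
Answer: -1775867/4 ≈ -4.4397e+5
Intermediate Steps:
l = 205/2 (l = (½)*205 = 205/2 ≈ 102.50)
I(m) = 437/4 (I(m) = 5/4 + (36*12)/4 = 5/4 + (¼)*432 = 5/4 + 108 = 437/4)
I(l) - D = 437/4 - 1*444076 = 437/4 - 444076 = -1775867/4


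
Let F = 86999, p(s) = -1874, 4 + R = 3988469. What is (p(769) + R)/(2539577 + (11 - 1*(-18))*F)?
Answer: 3986591/5062548 ≈ 0.78747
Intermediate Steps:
R = 3988465 (R = -4 + 3988469 = 3988465)
(p(769) + R)/(2539577 + (11 - 1*(-18))*F) = (-1874 + 3988465)/(2539577 + (11 - 1*(-18))*86999) = 3986591/(2539577 + (11 + 18)*86999) = 3986591/(2539577 + 29*86999) = 3986591/(2539577 + 2522971) = 3986591/5062548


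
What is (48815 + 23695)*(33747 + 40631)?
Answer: 5393148780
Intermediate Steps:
(48815 + 23695)*(33747 + 40631) = 72510*74378 = 5393148780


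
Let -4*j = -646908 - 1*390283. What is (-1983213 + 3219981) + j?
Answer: 5984263/4 ≈ 1.4961e+6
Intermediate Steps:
j = 1037191/4 (j = -(-646908 - 1*390283)/4 = -(-646908 - 390283)/4 = -¼*(-1037191) = 1037191/4 ≈ 2.5930e+5)
(-1983213 + 3219981) + j = (-1983213 + 3219981) + 1037191/4 = 1236768 + 1037191/4 = 5984263/4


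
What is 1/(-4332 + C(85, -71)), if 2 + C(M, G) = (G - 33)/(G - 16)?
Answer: -87/376954 ≈ -0.00023080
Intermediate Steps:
C(M, G) = -2 + (-33 + G)/(-16 + G) (C(M, G) = -2 + (G - 33)/(G - 16) = -2 + (-33 + G)/(-16 + G))
1/(-4332 + C(85, -71)) = 1/(-4332 + (-1 - 1*(-71))/(-16 - 71)) = 1/(-4332 + (-1 + 71)/(-87)) = 1/(-4332 - 1/87*70) = 1/(-4332 - 70/87) = 1/(-376954/87) = -87/376954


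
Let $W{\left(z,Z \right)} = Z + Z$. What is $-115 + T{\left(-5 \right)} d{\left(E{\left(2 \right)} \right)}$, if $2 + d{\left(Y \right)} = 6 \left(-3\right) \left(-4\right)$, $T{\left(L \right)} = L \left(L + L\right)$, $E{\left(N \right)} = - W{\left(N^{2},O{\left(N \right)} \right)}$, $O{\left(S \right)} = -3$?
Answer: $3385$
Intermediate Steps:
$W{\left(z,Z \right)} = 2 Z$
$E{\left(N \right)} = 6$ ($E{\left(N \right)} = - 2 \left(-3\right) = \left(-1\right) \left(-6\right) = 6$)
$T{\left(L \right)} = 2 L^{2}$ ($T{\left(L \right)} = L 2 L = 2 L^{2}$)
$d{\left(Y \right)} = 70$ ($d{\left(Y \right)} = -2 + 6 \left(-3\right) \left(-4\right) = -2 - -72 = -2 + 72 = 70$)
$-115 + T{\left(-5 \right)} d{\left(E{\left(2 \right)} \right)} = -115 + 2 \left(-5\right)^{2} \cdot 70 = -115 + 2 \cdot 25 \cdot 70 = -115 + 50 \cdot 70 = -115 + 3500 = 3385$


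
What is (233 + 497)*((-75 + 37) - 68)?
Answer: -77380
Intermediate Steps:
(233 + 497)*((-75 + 37) - 68) = 730*(-38 - 68) = 730*(-106) = -77380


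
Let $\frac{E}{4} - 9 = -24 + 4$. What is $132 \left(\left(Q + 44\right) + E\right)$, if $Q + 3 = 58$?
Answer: $7260$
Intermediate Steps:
$Q = 55$ ($Q = -3 + 58 = 55$)
$E = -44$ ($E = 36 + 4 \left(-24 + 4\right) = 36 + 4 \left(-20\right) = 36 - 80 = -44$)
$132 \left(\left(Q + 44\right) + E\right) = 132 \left(\left(55 + 44\right) - 44\right) = 132 \left(99 - 44\right) = 132 \cdot 55 = 7260$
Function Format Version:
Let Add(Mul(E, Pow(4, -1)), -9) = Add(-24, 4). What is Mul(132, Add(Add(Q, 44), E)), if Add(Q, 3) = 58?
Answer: 7260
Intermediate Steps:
Q = 55 (Q = Add(-3, 58) = 55)
E = -44 (E = Add(36, Mul(4, Add(-24, 4))) = Add(36, Mul(4, -20)) = Add(36, -80) = -44)
Mul(132, Add(Add(Q, 44), E)) = Mul(132, Add(Add(55, 44), -44)) = Mul(132, Add(99, -44)) = Mul(132, 55) = 7260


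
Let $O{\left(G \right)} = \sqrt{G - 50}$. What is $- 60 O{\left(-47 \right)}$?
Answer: $- 60 i \sqrt{97} \approx - 590.93 i$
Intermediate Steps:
$O{\left(G \right)} = \sqrt{-50 + G}$
$- 60 O{\left(-47 \right)} = - 60 \sqrt{-50 - 47} = - 60 \sqrt{-97} = - 60 i \sqrt{97}$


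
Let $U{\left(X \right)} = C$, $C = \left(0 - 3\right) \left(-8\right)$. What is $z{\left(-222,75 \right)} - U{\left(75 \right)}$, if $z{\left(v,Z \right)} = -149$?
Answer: $-173$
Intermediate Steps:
$C = 24$ ($C = \left(0 - 3\right) \left(-8\right) = \left(-3\right) \left(-8\right) = 24$)
$U{\left(X \right)} = 24$
$z{\left(-222,75 \right)} - U{\left(75 \right)} = -149 - 24 = -173$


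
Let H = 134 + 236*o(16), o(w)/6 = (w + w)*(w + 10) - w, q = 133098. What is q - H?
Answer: -1022492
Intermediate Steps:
o(w) = -6*w + 12*w*(10 + w) (o(w) = 6*((w + w)*(w + 10) - w) = 6*((2*w)*(10 + w) - w) = 6*(2*w*(10 + w) - w) = 6*(-w + 2*w*(10 + w)) = -6*w + 12*w*(10 + w))
H = 1155590 (H = 134 + 236*(6*16*(19 + 2*16)) = 134 + 236*(6*16*(19 + 32)) = 134 + 236*(6*16*51) = 134 + 236*4896 = 134 + 1155456 = 1155590)
q - H = 133098 - 1*1155590 = 133098 - 1155590 = -1022492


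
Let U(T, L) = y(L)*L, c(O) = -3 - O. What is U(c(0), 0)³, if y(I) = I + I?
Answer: 0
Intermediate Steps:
y(I) = 2*I
U(T, L) = 2*L² (U(T, L) = (2*L)*L = 2*L²)
U(c(0), 0)³ = (2*0²)³ = (2*0)³ = 0³ = 0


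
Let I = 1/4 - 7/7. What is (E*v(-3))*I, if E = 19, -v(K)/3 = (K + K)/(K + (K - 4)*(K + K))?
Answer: -171/26 ≈ -6.5769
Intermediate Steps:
v(K) = -6*K/(K + 2*K*(-4 + K)) (v(K) = -3*(K + K)/(K + (K - 4)*(K + K)) = -3*2*K/(K + (-4 + K)*(2*K)) = -3*2*K/(K + 2*K*(-4 + K)) = -6*K/(K + 2*K*(-4 + K)))
I = -3/4 (I = 1*(1/4) - 7*1/7 = 1/4 - 1 = -3/4 ≈ -0.75000)
(E*v(-3))*I = (19*(-6/(-7 + 2*(-3))))*(-3/4) = (19*(-6/(-7 - 6)))*(-3/4) = (19*(-6/(-13)))*(-3/4) = (19*(-6*(-1/13)))*(-3/4) = (19*(6/13))*(-3/4) = (114/13)*(-3/4) = -171/26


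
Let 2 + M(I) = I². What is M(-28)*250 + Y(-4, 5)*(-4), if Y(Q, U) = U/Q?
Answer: 195505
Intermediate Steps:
M(I) = -2 + I²
M(-28)*250 + Y(-4, 5)*(-4) = (-2 + (-28)²)*250 + (5/(-4))*(-4) = (-2 + 784)*250 + (5*(-¼))*(-4) = 782*250 - 5/4*(-4) = 195500 + 5 = 195505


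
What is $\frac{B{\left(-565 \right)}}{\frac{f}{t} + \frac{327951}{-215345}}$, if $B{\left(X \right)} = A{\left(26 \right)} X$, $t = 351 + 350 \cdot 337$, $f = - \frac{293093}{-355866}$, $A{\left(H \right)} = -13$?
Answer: $- \frac{5122219119594445050}{1062034278496637} \approx -4823.0$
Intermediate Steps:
$f = \frac{293093}{355866}$ ($f = \left(-293093\right) \left(- \frac{1}{355866}\right) = \frac{293093}{355866} \approx 0.8236$)
$t = 118301$ ($t = 351 + 117950 = 118301$)
$B{\left(X \right)} = - 13 X$
$\frac{B{\left(-565 \right)}}{\frac{f}{t} + \frac{327951}{-215345}} = \frac{\left(-13\right) \left(-565\right)}{\frac{293093}{355866 \cdot 118301} + \frac{327951}{-215345}} = \frac{7345}{\frac{293093}{355866} \cdot \frac{1}{118301} + 327951 \left(- \frac{1}{215345}\right)} = \frac{7345}{\frac{293093}{42099303666} - \frac{25227}{16565}} = \frac{7345}{- \frac{1062034278496637}{697374965227290}} = 7345 \left(- \frac{697374965227290}{1062034278496637}\right) = - \frac{5122219119594445050}{1062034278496637}$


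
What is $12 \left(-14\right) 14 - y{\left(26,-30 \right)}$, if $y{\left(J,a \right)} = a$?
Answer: $-2322$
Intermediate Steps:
$12 \left(-14\right) 14 - y{\left(26,-30 \right)} = 12 \left(-14\right) 14 - -30 = \left(-168\right) 14 + 30 = -2352 + 30 = -2322$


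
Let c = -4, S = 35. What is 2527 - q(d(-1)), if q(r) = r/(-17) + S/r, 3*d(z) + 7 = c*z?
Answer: 43553/17 ≈ 2561.9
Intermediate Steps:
d(z) = -7/3 - 4*z/3 (d(z) = -7/3 + (-4*z)/3 = -7/3 - 4*z/3)
q(r) = 35/r - r/17 (q(r) = r/(-17) + 35/r = r*(-1/17) + 35/r = -r/17 + 35/r = 35/r - r/17)
2527 - q(d(-1)) = 2527 - (35/(-7/3 - 4/3*(-1)) - (-7/3 - 4/3*(-1))/17) = 2527 - (35/(-7/3 + 4/3) - (-7/3 + 4/3)/17) = 2527 - (35/(-1) - 1/17*(-1)) = 2527 - (35*(-1) + 1/17) = 2527 - (-35 + 1/17) = 2527 - 1*(-594/17) = 2527 + 594/17 = 43553/17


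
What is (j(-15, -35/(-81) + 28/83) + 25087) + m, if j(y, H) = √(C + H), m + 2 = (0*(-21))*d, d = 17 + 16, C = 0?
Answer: 25085 + √429359/747 ≈ 25086.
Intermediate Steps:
d = 33
m = -2 (m = -2 + (0*(-21))*33 = -2 + 0*33 = -2 + 0 = -2)
j(y, H) = √H (j(y, H) = √(0 + H) = √H)
(j(-15, -35/(-81) + 28/83) + 25087) + m = (√(-35/(-81) + 28/83) + 25087) - 2 = (√(-35*(-1/81) + 28*(1/83)) + 25087) - 2 = (√(35/81 + 28/83) + 25087) - 2 = (√(5173/6723) + 25087) - 2 = (√429359/747 + 25087) - 2 = (25087 + √429359/747) - 2 = 25085 + √429359/747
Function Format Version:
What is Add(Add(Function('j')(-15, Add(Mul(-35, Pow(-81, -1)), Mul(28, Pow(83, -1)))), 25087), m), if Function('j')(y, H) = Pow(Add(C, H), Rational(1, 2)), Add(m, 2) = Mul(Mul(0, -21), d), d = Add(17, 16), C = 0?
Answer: Add(25085, Mul(Rational(1, 747), Pow(429359, Rational(1, 2)))) ≈ 25086.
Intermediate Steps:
d = 33
m = -2 (m = Add(-2, Mul(Mul(0, -21), 33)) = Add(-2, Mul(0, 33)) = Add(-2, 0) = -2)
Function('j')(y, H) = Pow(H, Rational(1, 2)) (Function('j')(y, H) = Pow(Add(0, H), Rational(1, 2)) = Pow(H, Rational(1, 2)))
Add(Add(Function('j')(-15, Add(Mul(-35, Pow(-81, -1)), Mul(28, Pow(83, -1)))), 25087), m) = Add(Add(Pow(Add(Mul(-35, Pow(-81, -1)), Mul(28, Pow(83, -1))), Rational(1, 2)), 25087), -2) = Add(Add(Pow(Add(Mul(-35, Rational(-1, 81)), Mul(28, Rational(1, 83))), Rational(1, 2)), 25087), -2) = Add(Add(Pow(Add(Rational(35, 81), Rational(28, 83)), Rational(1, 2)), 25087), -2) = Add(Add(Pow(Rational(5173, 6723), Rational(1, 2)), 25087), -2) = Add(Add(Mul(Rational(1, 747), Pow(429359, Rational(1, 2))), 25087), -2) = Add(Add(25087, Mul(Rational(1, 747), Pow(429359, Rational(1, 2)))), -2) = Add(25085, Mul(Rational(1, 747), Pow(429359, Rational(1, 2))))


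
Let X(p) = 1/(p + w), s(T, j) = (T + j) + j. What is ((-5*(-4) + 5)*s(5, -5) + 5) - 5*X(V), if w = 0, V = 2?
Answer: -245/2 ≈ -122.50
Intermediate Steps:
s(T, j) = T + 2*j
X(p) = 1/p (X(p) = 1/(p + 0) = 1/p)
((-5*(-4) + 5)*s(5, -5) + 5) - 5*X(V) = ((-5*(-4) + 5)*(5 + 2*(-5)) + 5) - 5/2 = ((20 + 5)*(5 - 10) + 5) - 5*½ = (25*(-5) + 5) - 5/2 = (-125 + 5) - 5/2 = -120 - 5/2 = -245/2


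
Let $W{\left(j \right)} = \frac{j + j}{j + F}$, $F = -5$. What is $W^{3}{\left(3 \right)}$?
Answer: $-27$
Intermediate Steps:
$W{\left(j \right)} = \frac{2 j}{-5 + j}$ ($W{\left(j \right)} = \frac{j + j}{j - 5} = \frac{2 j}{-5 + j}$)
$W^{3}{\left(3 \right)} = \left(2 \cdot 3 \frac{1}{-5 + 3}\right)^{3} = \left(2 \cdot 3 \frac{1}{-2}\right)^{3} = \left(2 \cdot 3 \left(- \frac{1}{2}\right)\right)^{3} = \left(-3\right)^{3} = -27$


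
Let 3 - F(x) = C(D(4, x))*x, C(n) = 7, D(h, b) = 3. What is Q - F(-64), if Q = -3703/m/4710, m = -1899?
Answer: -4033871087/8944290 ≈ -451.00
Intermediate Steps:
F(x) = 3 - 7*x
Q = 3703/8944290 (Q = -3703/(-1899)/4710 = -3703*(-1/1899)*(1/4710) = (3703/1899)*(1/4710) = 3703/8944290 ≈ 0.00041401)
Q - F(-64) = 3703/8944290 - (3 - 7*(-64)) = 3703/8944290 - (3 + 448) = 3703/8944290 - 1*451 = 3703/8944290 - 451 = -4033871087/8944290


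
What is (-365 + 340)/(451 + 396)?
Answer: -25/847 ≈ -0.029516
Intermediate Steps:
(-365 + 340)/(451 + 396) = -25/847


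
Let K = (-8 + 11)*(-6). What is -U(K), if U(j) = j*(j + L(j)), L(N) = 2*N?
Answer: -972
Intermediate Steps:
K = -18 (K = 3*(-6) = -18)
U(j) = 3*j² (U(j) = j*(j + 2*j) = j*(3*j) = 3*j²)
-U(K) = -3*(-18)² = -3*324 = -1*972 = -972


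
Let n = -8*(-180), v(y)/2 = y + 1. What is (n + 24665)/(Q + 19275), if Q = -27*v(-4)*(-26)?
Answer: 26105/15063 ≈ 1.7331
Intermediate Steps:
v(y) = 2 + 2*y (v(y) = 2*(y + 1) = 2*(1 + y) = 2 + 2*y)
Q = -4212 (Q = -27*(2 + 2*(-4))*(-26) = -27*(2 - 8)*(-26) = -27*(-6)*(-26) = 162*(-26) = -4212)
n = 1440
(n + 24665)/(Q + 19275) = (1440 + 24665)/(-4212 + 19275) = 26105/15063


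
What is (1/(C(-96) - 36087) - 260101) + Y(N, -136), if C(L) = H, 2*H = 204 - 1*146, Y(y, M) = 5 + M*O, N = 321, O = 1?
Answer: -9383445457/36058 ≈ -2.6023e+5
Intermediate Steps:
Y(y, M) = 5 + M (Y(y, M) = 5 + M*1 = 5 + M)
H = 29 (H = (204 - 1*146)/2 = (204 - 146)/2 = (½)*58 = 29)
C(L) = 29
(1/(C(-96) - 36087) - 260101) + Y(N, -136) = (1/(29 - 36087) - 260101) + (5 - 136) = (1/(-36058) - 260101) - 131 = (-1/36058 - 260101) - 131 = -9378721859/36058 - 131 = -9383445457/36058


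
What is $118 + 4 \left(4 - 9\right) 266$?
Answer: $-5202$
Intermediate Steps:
$118 + 4 \left(4 - 9\right) 266 = 118 + 4 \left(-5\right) 266 = 118 - 5320 = -5202$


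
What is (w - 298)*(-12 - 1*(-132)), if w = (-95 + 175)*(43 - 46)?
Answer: -64560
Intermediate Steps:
w = -240 (w = 80*(-3) = -240)
(w - 298)*(-12 - 1*(-132)) = (-240 - 298)*(-12 - 1*(-132)) = -538*(-12 + 132) = -538*120 = -64560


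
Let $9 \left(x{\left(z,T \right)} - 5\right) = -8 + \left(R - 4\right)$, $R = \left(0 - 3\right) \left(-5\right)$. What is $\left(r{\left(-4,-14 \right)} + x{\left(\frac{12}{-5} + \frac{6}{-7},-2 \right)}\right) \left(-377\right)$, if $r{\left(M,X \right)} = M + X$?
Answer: $\frac{14326}{3} \approx 4775.3$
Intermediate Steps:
$R = 15$ ($R = \left(-3\right) \left(-5\right) = 15$)
$x{\left(z,T \right)} = \frac{16}{3}$ ($x{\left(z,T \right)} = 5 + \frac{-8 + \left(15 - 4\right)}{9} = 5 + \frac{-8 + 11}{9} = 5 + \frac{1}{9} \cdot 3 = 5 + \frac{1}{3} = \frac{16}{3}$)
$\left(r{\left(-4,-14 \right)} + x{\left(\frac{12}{-5} + \frac{6}{-7},-2 \right)}\right) \left(-377\right) = \left(\left(-4 - 14\right) + \frac{16}{3}\right) \left(-377\right) = \left(-18 + \frac{16}{3}\right) \left(-377\right) = \left(- \frac{38}{3}\right) \left(-377\right) = \frac{14326}{3}$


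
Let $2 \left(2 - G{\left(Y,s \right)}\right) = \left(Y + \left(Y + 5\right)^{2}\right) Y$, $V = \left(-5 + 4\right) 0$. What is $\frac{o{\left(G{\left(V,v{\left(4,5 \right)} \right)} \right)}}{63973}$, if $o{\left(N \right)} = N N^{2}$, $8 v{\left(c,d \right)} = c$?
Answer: $\frac{8}{63973} \approx 0.00012505$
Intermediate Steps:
$v{\left(c,d \right)} = \frac{c}{8}$
$V = 0$ ($V = \left(-1\right) 0 = 0$)
$G{\left(Y,s \right)} = 2 - \frac{Y \left(Y + \left(5 + Y\right)^{2}\right)}{2}$ ($G{\left(Y,s \right)} = 2 - \frac{\left(Y + \left(Y + 5\right)^{2}\right) Y}{2} = 2 - \frac{\left(Y + \left(5 + Y\right)^{2}\right) Y}{2} = 2 - \frac{Y \left(Y + \left(5 + Y\right)^{2}\right)}{2}$)
$o{\left(N \right)} = N^{3}$
$\frac{o{\left(G{\left(V,v{\left(4,5 \right)} \right)} \right)}}{63973} = \frac{\left(2 - \frac{0^{2}}{2} - 0 \left(5 + 0\right)^{2}\right)^{3}}{63973} = \left(2 - 0 - 0 \cdot 5^{2}\right)^{3} \cdot \frac{1}{63973} = \left(2 + 0 - 0 \cdot 25\right)^{3} \cdot \frac{1}{63973} = \left(2 + 0 + 0\right)^{3} \cdot \frac{1}{63973} = 2^{3} \cdot \frac{1}{63973} = 8 \cdot \frac{1}{63973} = \frac{8}{63973}$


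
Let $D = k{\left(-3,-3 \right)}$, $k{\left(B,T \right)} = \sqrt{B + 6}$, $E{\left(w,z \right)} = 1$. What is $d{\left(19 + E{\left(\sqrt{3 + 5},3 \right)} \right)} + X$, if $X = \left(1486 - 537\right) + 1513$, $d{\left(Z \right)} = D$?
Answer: $2462 + \sqrt{3} \approx 2463.7$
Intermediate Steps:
$k{\left(B,T \right)} = \sqrt{6 + B}$
$D = \sqrt{3}$ ($D = \sqrt{6 - 3} = \sqrt{3} \approx 1.732$)
$d{\left(Z \right)} = \sqrt{3}$
$X = 2462$ ($X = 949 + 1513 = 2462$)
$d{\left(19 + E{\left(\sqrt{3 + 5},3 \right)} \right)} + X = \sqrt{3} + 2462 = 2462 + \sqrt{3}$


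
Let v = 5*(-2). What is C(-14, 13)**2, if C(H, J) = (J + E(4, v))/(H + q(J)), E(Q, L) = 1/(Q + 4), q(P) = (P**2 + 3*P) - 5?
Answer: 25/5184 ≈ 0.0048225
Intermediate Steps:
q(P) = -5 + P**2 + 3*P
v = -10
E(Q, L) = 1/(4 + Q)
C(H, J) = (1/8 + J)/(-5 + H + J**2 + 3*J) (C(H, J) = (J + 1/(4 + 4))/(H + (-5 + J**2 + 3*J)) = (J + 1/8)/(-5 + H + J**2 + 3*J) = (1/8 + J)/(-5 + H + J**2 + 3*J))
C(-14, 13)**2 = ((1/8 + 13)/(-5 - 14 + 13**2 + 3*13))**2 = ((105/8)/(-5 - 14 + 169 + 39))**2 = ((105/8)/189)**2 = ((1/189)*(105/8))**2 = (5/72)**2 = 25/5184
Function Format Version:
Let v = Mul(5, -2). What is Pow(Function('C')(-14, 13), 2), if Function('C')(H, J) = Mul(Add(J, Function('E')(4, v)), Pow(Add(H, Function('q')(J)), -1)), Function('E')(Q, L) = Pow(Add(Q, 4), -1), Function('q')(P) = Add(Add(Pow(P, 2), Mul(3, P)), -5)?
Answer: Rational(25, 5184) ≈ 0.0048225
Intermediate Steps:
Function('q')(P) = Add(-5, Pow(P, 2), Mul(3, P))
v = -10
Function('E')(Q, L) = Pow(Add(4, Q), -1)
Function('C')(H, J) = Mul(Pow(Add(-5, H, Pow(J, 2), Mul(3, J)), -1), Add(Rational(1, 8), J)) (Function('C')(H, J) = Mul(Add(J, Pow(Add(4, 4), -1)), Pow(Add(H, Add(-5, Pow(J, 2), Mul(3, J))), -1)) = Mul(Add(J, Pow(8, -1)), Pow(Add(-5, H, Pow(J, 2), Mul(3, J)), -1)) = Mul(Add(J, Rational(1, 8)), Pow(Add(-5, H, Pow(J, 2), Mul(3, J)), -1)) = Mul(Add(Rational(1, 8), J), Pow(Add(-5, H, Pow(J, 2), Mul(3, J)), -1)) = Mul(Pow(Add(-5, H, Pow(J, 2), Mul(3, J)), -1), Add(Rational(1, 8), J)))
Pow(Function('C')(-14, 13), 2) = Pow(Mul(Pow(Add(-5, -14, Pow(13, 2), Mul(3, 13)), -1), Add(Rational(1, 8), 13)), 2) = Pow(Mul(Pow(Add(-5, -14, 169, 39), -1), Rational(105, 8)), 2) = Pow(Mul(Pow(189, -1), Rational(105, 8)), 2) = Pow(Mul(Rational(1, 189), Rational(105, 8)), 2) = Pow(Rational(5, 72), 2) = Rational(25, 5184)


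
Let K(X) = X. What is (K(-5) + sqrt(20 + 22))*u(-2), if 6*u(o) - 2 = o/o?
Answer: -5/2 + sqrt(42)/2 ≈ 0.74037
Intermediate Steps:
u(o) = 1/2 (u(o) = 1/3 + (o/o)/6 = 1/3 + (1/6)*1 = 1/3 + 1/6 = 1/2)
(K(-5) + sqrt(20 + 22))*u(-2) = (-5 + sqrt(20 + 22))*(1/2) = (-5 + sqrt(42))*(1/2) = -5/2 + sqrt(42)/2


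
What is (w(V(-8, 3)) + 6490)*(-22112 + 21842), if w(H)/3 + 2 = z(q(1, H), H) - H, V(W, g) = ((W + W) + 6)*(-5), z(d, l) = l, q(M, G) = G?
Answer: -1750680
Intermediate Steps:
V(W, g) = -30 - 10*W (V(W, g) = (2*W + 6)*(-5) = (6 + 2*W)*(-5) = -30 - 10*W)
w(H) = -6 (w(H) = -6 + 3*(H - H) = -6 + 3*0 = -6 + 0 = -6)
(w(V(-8, 3)) + 6490)*(-22112 + 21842) = (-6 + 6490)*(-22112 + 21842) = 6484*(-270) = -1750680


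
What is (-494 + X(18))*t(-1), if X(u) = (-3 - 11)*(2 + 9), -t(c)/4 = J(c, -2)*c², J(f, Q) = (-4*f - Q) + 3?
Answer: 23328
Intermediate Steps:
J(f, Q) = 3 - Q - 4*f (J(f, Q) = (-Q - 4*f) + 3 = 3 - Q - 4*f)
t(c) = -4*c²*(5 - 4*c) (t(c) = -4*(3 - 1*(-2) - 4*c)*c² = -4*(3 + 2 - 4*c)*c² = -4*(5 - 4*c)*c² = -4*c²*(5 - 4*c))
X(u) = -154 (X(u) = -14*11 = -154)
(-494 + X(18))*t(-1) = (-494 - 154)*((-1)²*(-20 + 16*(-1))) = -648*(-20 - 16) = -648*(-36) = 23328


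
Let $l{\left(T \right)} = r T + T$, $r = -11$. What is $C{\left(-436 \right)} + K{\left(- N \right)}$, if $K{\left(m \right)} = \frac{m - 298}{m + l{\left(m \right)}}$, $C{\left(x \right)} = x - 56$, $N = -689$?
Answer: $- \frac{3051283}{6201} \approx -492.06$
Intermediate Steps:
$C{\left(x \right)} = -56 + x$ ($C{\left(x \right)} = x - 56 = -56 + x$)
$l{\left(T \right)} = - 10 T$ ($l{\left(T \right)} = - 11 T + T = - 10 T$)
$K{\left(m \right)} = - \frac{-298 + m}{9 m}$ ($K{\left(m \right)} = \frac{m - 298}{m - 10 m} = \frac{-298 + m}{\left(-9\right) m} = \left(-298 + m\right) \left(- \frac{1}{9 m}\right) = - \frac{-298 + m}{9 m}$)
$C{\left(-436 \right)} + K{\left(- N \right)} = \left(-56 - 436\right) + \frac{298 - \left(-1\right) \left(-689\right)}{9 \left(\left(-1\right) \left(-689\right)\right)} = -492 + \frac{298 - 689}{9 \cdot 689} = -492 + \frac{1}{9} \cdot \frac{1}{689} \left(298 - 689\right) = -492 + \frac{1}{9} \cdot \frac{1}{689} \left(-391\right) = -492 - \frac{391}{6201} = - \frac{3051283}{6201}$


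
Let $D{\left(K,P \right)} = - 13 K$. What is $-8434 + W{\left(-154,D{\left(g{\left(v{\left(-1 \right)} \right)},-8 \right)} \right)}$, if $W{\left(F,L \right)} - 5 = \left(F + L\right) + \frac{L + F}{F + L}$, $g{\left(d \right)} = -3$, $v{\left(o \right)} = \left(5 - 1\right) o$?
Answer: $-8543$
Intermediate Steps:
$v{\left(o \right)} = 4 o$
$W{\left(F,L \right)} = 6 + F + L$ ($W{\left(F,L \right)} = 5 + \left(\left(F + L\right) + \frac{L + F}{F + L}\right) = 5 + \left(\left(F + L\right) + \frac{F + L}{F + L}\right) = 5 + \left(\left(F + L\right) + 1\right) = 5 + \left(1 + F + L\right) = 6 + F + L$)
$-8434 + W{\left(-154,D{\left(g{\left(v{\left(-1 \right)} \right)},-8 \right)} \right)} = -8434 - 109 = -8543$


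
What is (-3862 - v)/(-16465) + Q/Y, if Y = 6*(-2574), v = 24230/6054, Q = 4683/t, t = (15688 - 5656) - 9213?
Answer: 2345807304053/10006387136460 ≈ 0.23443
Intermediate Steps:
t = 819 (t = 10032 - 9213 = 819)
Q = 223/39 (Q = 4683/819 = 4683*(1/819) = 223/39 ≈ 5.7179)
v = 12115/3027 (v = 24230*(1/6054) = 12115/3027 ≈ 4.0023)
Y = -15444
(-3862 - v)/(-16465) + Q/Y = (-3862 - 1*12115/3027)/(-16465) + (223/39)/(-15444) = (-3862 - 12115/3027)*(-1/16465) + (223/39)*(-1/15444) = -11702389/3027*(-1/16465) - 223/602316 = 11702389/49839555 - 223/602316 = 2345807304053/10006387136460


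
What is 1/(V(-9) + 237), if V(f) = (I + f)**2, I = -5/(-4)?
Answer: 16/4753 ≈ 0.0033663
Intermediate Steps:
I = 5/4 (I = -5*(-1/4) = 5/4 ≈ 1.2500)
V(f) = (5/4 + f)**2
1/(V(-9) + 237) = 1/((5 + 4*(-9))**2/16 + 237) = 1/((5 - 36)**2/16 + 237) = 1/((1/16)*(-31)**2 + 237) = 1/((1/16)*961 + 237) = 1/(961/16 + 237) = 1/(4753/16) = 16/4753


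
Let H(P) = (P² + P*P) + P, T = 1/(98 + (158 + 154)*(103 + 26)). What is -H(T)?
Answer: -10087/406949929 ≈ -2.4787e-5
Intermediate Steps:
T = 1/40346 (T = 1/(98 + 312*129) = 1/(98 + 40248) = 1/40346 ≈ 2.4786e-5)
H(P) = P + 2*P² (H(P) = (P² + P²) + P = 2*P² + P = P + 2*P²)
-H(T) = -(1 + 2*(1/40346))/40346 = -(1 + 1/20173)/40346 = -20174/(40346*20173) = -1*10087/406949929 = -10087/406949929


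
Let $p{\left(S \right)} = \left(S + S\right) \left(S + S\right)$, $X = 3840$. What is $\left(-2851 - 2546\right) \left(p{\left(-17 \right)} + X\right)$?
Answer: $-26963412$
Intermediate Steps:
$p{\left(S \right)} = 4 S^{2}$ ($p{\left(S \right)} = 2 S 2 S = 4 S^{2}$)
$\left(-2851 - 2546\right) \left(p{\left(-17 \right)} + X\right) = \left(-2851 - 2546\right) \left(4 \left(-17\right)^{2} + 3840\right) = - 5397 \left(4 \cdot 289 + 3840\right) = - 5397 \left(1156 + 3840\right) = \left(-5397\right) 4996 = -26963412$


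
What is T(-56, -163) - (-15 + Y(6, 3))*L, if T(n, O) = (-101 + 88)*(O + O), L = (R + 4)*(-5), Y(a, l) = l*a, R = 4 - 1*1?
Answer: 4343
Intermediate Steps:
R = 3 (R = 4 - 1 = 3)
Y(a, l) = a*l
L = -35 (L = (3 + 4)*(-5) = 7*(-5) = -35)
T(n, O) = -26*O
T(-56, -163) - (-15 + Y(6, 3))*L = -26*(-163) - (-15 + 6*3)*(-35) = 4238 - (-15 + 18)*(-35) = 4238 - 3*(-35) = 4238 - 1*(-105) = 4238 + 105 = 4343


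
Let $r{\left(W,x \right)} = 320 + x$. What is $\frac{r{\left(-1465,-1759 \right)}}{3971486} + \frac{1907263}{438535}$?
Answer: $\frac{7574037250953}{1741635613010} \approx 4.3488$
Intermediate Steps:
$\frac{r{\left(-1465,-1759 \right)}}{3971486} + \frac{1907263}{438535} = \frac{320 - 1759}{3971486} + \frac{1907263}{438535} = \left(-1439\right) \frac{1}{3971486} + 1907263 \cdot \frac{1}{438535} = - \frac{1439}{3971486} + \frac{1907263}{438535} = \frac{7574037250953}{1741635613010}$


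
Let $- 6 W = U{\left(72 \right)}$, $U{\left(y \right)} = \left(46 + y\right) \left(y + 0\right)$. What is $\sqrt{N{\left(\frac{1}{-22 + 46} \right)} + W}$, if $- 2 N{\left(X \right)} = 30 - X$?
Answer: $\frac{i \sqrt{206061}}{12} \approx 37.828 i$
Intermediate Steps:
$U{\left(y \right)} = y \left(46 + y\right)$ ($U{\left(y \right)} = \left(46 + y\right) y = y \left(46 + y\right)$)
$W = -1416$ ($W = - \frac{72 \left(46 + 72\right)}{6} = - \frac{72 \cdot 118}{6} = \left(- \frac{1}{6}\right) 8496 = -1416$)
$N{\left(X \right)} = -15 + \frac{X}{2}$ ($N{\left(X \right)} = - \frac{30 - X}{2} = -15 + \frac{X}{2}$)
$\sqrt{N{\left(\frac{1}{-22 + 46} \right)} + W} = \sqrt{\left(-15 + \frac{1}{2 \left(-22 + 46\right)}\right) - 1416} = \sqrt{\left(-15 + \frac{1}{2 \cdot 24}\right) - 1416} = \sqrt{\left(-15 + \frac{1}{2} \cdot \frac{1}{24}\right) - 1416} = \sqrt{\left(-15 + \frac{1}{48}\right) - 1416} = \sqrt{- \frac{719}{48} - 1416} = \sqrt{- \frac{68687}{48}} = \frac{i \sqrt{206061}}{12}$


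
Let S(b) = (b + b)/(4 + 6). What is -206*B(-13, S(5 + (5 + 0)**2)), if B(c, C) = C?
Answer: -1236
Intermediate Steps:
S(b) = b/5 (S(b) = (2*b)/10 = (2*b)*(1/10) = b/5)
-206*B(-13, S(5 + (5 + 0)**2)) = -206*(5 + (5 + 0)**2)/5 = -206*(5 + 5**2)/5 = -206*(5 + 25)/5 = -206*30/5 = -206*6 = -1236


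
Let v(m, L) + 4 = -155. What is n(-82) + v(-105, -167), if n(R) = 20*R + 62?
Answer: -1737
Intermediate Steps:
n(R) = 62 + 20*R
v(m, L) = -159 (v(m, L) = -4 - 155 = -159)
n(-82) + v(-105, -167) = (62 + 20*(-82)) - 159 = (62 - 1640) - 159 = -1578 - 159 = -1737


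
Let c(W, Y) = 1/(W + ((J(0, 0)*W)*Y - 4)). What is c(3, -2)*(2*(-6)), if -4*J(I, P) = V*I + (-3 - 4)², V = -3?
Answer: -24/145 ≈ -0.16552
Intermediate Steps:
J(I, P) = -49/4 + 3*I/4 (J(I, P) = -(-3*I + (-3 - 4)²)/4 = -(-3*I + (-7)²)/4 = -(-3*I + 49)/4 = -(49 - 3*I)/4 = -49/4 + 3*I/4)
c(W, Y) = 1/(-4 + W - 49*W*Y/4) (c(W, Y) = 1/(W + (((-49/4 + (¾)*0)*W)*Y - 4)) = 1/(W + (((-49/4 + 0)*W)*Y - 4)) = 1/(W + ((-49*W/4)*Y - 4)) = 1/(W + (-49*W*Y/4 - 4)) = 1/(W + (-4 - 49*W*Y/4)) = 1/(-4 + W - 49*W*Y/4))
c(3, -2)*(2*(-6)) = (-4/(16 - 4*3 + 49*3*(-2)))*(2*(-6)) = -4/(16 - 12 - 294)*(-12) = -4/(-290)*(-12) = -4*(-1/290)*(-12) = (2/145)*(-12) = -24/145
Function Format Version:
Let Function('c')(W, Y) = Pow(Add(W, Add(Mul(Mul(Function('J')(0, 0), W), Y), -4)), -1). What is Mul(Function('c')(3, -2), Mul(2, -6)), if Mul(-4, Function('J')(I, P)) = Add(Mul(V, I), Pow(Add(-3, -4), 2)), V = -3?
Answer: Rational(-24, 145) ≈ -0.16552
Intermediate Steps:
Function('J')(I, P) = Add(Rational(-49, 4), Mul(Rational(3, 4), I)) (Function('J')(I, P) = Mul(Rational(-1, 4), Add(Mul(-3, I), Pow(Add(-3, -4), 2))) = Mul(Rational(-1, 4), Add(Mul(-3, I), Pow(-7, 2))) = Mul(Rational(-1, 4), Add(Mul(-3, I), 49)) = Mul(Rational(-1, 4), Add(49, Mul(-3, I))) = Add(Rational(-49, 4), Mul(Rational(3, 4), I)))
Function('c')(W, Y) = Pow(Add(-4, W, Mul(Rational(-49, 4), W, Y)), -1) (Function('c')(W, Y) = Pow(Add(W, Add(Mul(Mul(Add(Rational(-49, 4), Mul(Rational(3, 4), 0)), W), Y), -4)), -1) = Pow(Add(W, Add(Mul(Mul(Add(Rational(-49, 4), 0), W), Y), -4)), -1) = Pow(Add(W, Add(Mul(Mul(Rational(-49, 4), W), Y), -4)), -1) = Pow(Add(W, Add(Mul(Rational(-49, 4), W, Y), -4)), -1) = Pow(Add(W, Add(-4, Mul(Rational(-49, 4), W, Y))), -1) = Pow(Add(-4, W, Mul(Rational(-49, 4), W, Y)), -1))
Mul(Function('c')(3, -2), Mul(2, -6)) = Mul(Mul(-4, Pow(Add(16, Mul(-4, 3), Mul(49, 3, -2)), -1)), Mul(2, -6)) = Mul(Mul(-4, Pow(Add(16, -12, -294), -1)), -12) = Mul(Mul(-4, Pow(-290, -1)), -12) = Mul(Mul(-4, Rational(-1, 290)), -12) = Mul(Rational(2, 145), -12) = Rational(-24, 145)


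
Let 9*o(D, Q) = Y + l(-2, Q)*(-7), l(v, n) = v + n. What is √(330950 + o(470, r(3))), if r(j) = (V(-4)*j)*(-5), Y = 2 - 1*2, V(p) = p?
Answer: 4*√186134/3 ≈ 575.24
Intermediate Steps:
l(v, n) = n + v
Y = 0 (Y = 2 - 2 = 0)
r(j) = 20*j (r(j) = -4*j*(-5) = 20*j)
o(D, Q) = 14/9 - 7*Q/9 (o(D, Q) = (0 + (Q - 2)*(-7))/9 = (0 + (-2 + Q)*(-7))/9 = (0 + (14 - 7*Q))/9 = (14 - 7*Q)/9 = 14/9 - 7*Q/9)
√(330950 + o(470, r(3))) = √(330950 + (14/9 - 140*3/9)) = √(330950 + (14/9 - 7/9*60)) = √(330950 + (14/9 - 140/3)) = √(330950 - 406/9) = √(2978144/9) = 4*√186134/3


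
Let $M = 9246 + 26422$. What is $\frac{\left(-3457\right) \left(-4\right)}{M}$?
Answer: $\frac{3457}{8917} \approx 0.38769$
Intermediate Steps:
$M = 35668$
$\frac{\left(-3457\right) \left(-4\right)}{M} = \frac{\left(-3457\right) \left(-4\right)}{35668} = 13828 \cdot \frac{1}{35668} = \frac{3457}{8917}$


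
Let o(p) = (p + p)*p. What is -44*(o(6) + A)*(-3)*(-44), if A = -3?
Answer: -400752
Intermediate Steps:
o(p) = 2*p² (o(p) = (2*p)*p = 2*p²)
-44*(o(6) + A)*(-3)*(-44) = -44*(2*6² - 3)*(-3)*(-44) = -44*(2*36 - 3)*(-3)*(-44) = -44*(72 - 3)*(-3)*(-44) = -3036*(-3)*(-44) = -44*(-207)*(-44) = 9108*(-44) = -400752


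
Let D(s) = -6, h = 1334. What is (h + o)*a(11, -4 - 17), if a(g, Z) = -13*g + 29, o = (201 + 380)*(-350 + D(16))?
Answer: 23427228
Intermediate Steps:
o = -206836 (o = (201 + 380)*(-350 - 6) = 581*(-356) = -206836)
a(g, Z) = 29 - 13*g
(h + o)*a(11, -4 - 17) = (1334 - 206836)*(29 - 13*11) = -205502*(29 - 143) = -205502*(-114) = 23427228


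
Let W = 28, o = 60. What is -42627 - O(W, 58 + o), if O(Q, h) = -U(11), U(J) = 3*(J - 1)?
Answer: -42597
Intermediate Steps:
U(J) = -3 + 3*J (U(J) = 3*(-1 + J) = -3 + 3*J)
O(Q, h) = -30 (O(Q, h) = -(-3 + 3*11) = -(-3 + 33) = -1*30 = -30)
-42627 - O(W, 58 + o) = -42627 - 1*(-30) = -42627 + 30 = -42597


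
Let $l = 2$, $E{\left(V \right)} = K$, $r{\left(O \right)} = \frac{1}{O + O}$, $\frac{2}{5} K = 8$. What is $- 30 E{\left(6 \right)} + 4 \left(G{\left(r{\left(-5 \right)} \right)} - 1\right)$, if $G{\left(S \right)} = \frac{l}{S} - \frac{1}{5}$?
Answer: $- \frac{3424}{5} \approx -684.8$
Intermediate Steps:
$K = 20$ ($K = \frac{5}{2} \cdot 8 = 20$)
$r{\left(O \right)} = \frac{1}{2 O}$
$E{\left(V \right)} = 20$
$G{\left(S \right)} = - \frac{1}{5} + \frac{2}{S}$ ($G{\left(S \right)} = \frac{2}{S} - \frac{1}{5} = - \frac{1}{5} + \frac{2}{S}$)
$- 30 E{\left(6 \right)} + 4 \left(G{\left(r{\left(-5 \right)} \right)} - 1\right) = \left(-30\right) 20 + 4 \left(\frac{10 - \frac{1}{2 \left(-5\right)}}{5 \frac{1}{2 \left(-5\right)}} - 1\right) = -600 + 4 \left(\frac{10 - \frac{1}{2} \left(- \frac{1}{5}\right)}{5 \cdot \frac{1}{2} \left(- \frac{1}{5}\right)} - 1\right) = -600 + 4 \left(\frac{10 - - \frac{1}{10}}{5 \left(- \frac{1}{10}\right)} - 1\right) = -600 + 4 \left(\frac{1}{5} \left(-10\right) \left(10 + \frac{1}{10}\right) - 1\right) = -600 + 4 \left(\frac{1}{5} \left(-10\right) \frac{101}{10} - 1\right) = -600 + 4 \left(- \frac{101}{5} - 1\right) = -600 + 4 \left(- \frac{106}{5}\right) = -600 - \frac{424}{5} = - \frac{3424}{5}$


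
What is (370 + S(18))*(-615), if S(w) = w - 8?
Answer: -233700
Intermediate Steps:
S(w) = -8 + w
(370 + S(18))*(-615) = (370 + (-8 + 18))*(-615) = (370 + 10)*(-615) = 380*(-615) = -233700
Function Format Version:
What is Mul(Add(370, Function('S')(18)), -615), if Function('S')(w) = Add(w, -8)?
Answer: -233700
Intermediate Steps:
Function('S')(w) = Add(-8, w)
Mul(Add(370, Function('S')(18)), -615) = Mul(Add(370, Add(-8, 18)), -615) = Mul(Add(370, 10), -615) = Mul(380, -615) = -233700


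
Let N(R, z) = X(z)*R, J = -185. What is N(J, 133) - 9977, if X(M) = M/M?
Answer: -10162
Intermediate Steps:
X(M) = 1
N(R, z) = R (N(R, z) = 1*R = R)
N(J, 133) - 9977 = -185 - 9977 = -10162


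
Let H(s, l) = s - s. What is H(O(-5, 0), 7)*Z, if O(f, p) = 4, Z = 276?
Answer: 0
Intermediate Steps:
H(s, l) = 0
H(O(-5, 0), 7)*Z = 0*276 = 0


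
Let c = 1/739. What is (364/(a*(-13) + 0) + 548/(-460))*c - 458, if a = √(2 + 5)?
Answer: -38923267/84985 - 4*√7/739 ≈ -458.02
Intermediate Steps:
a = √7 ≈ 2.6458
c = 1/739 ≈ 0.0013532
(364/(a*(-13) + 0) + 548/(-460))*c - 458 = (364/(√7*(-13) + 0) + 548/(-460))*(1/739) - 458 = (364/(-13*√7 + 0) + 548*(-1/460))*(1/739) - 458 = (364/((-13*√7)) - 137/115)*(1/739) - 458 = (364*(-√7/91) - 137/115)*(1/739) - 458 = (-4*√7 - 137/115)*(1/739) - 458 = (-137/115 - 4*√7)*(1/739) - 458 = (-137/84985 - 4*√7/739) - 458 = -38923267/84985 - 4*√7/739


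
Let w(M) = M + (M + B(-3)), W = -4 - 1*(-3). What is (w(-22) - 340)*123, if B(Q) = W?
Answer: -47355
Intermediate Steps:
W = -1 (W = -4 + 3 = -1)
B(Q) = -1
w(M) = -1 + 2*M (w(M) = M + (M - 1) = M + (-1 + M) = -1 + 2*M)
(w(-22) - 340)*123 = ((-1 + 2*(-22)) - 340)*123 = ((-1 - 44) - 340)*123 = (-45 - 340)*123 = -385*123 = -47355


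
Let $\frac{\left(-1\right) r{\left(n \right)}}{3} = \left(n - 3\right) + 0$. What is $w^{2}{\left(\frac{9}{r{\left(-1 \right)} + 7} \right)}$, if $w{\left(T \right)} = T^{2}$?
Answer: $\frac{6561}{130321} \approx 0.050345$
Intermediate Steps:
$r{\left(n \right)} = 9 - 3 n$ ($r{\left(n \right)} = - 3 \left(\left(n - 3\right) + 0\right) = - 3 \left(\left(-3 + n\right) + 0\right) = - 3 \left(-3 + n\right) = 9 - 3 n$)
$w^{2}{\left(\frac{9}{r{\left(-1 \right)} + 7} \right)} = \left(\left(\frac{9}{\left(9 - -3\right) + 7}\right)^{2}\right)^{2} = \left(\left(\frac{9}{\left(9 + 3\right) + 7}\right)^{2}\right)^{2} = \left(\left(\frac{9}{12 + 7}\right)^{2}\right)^{2} = \left(\left(\frac{9}{19}\right)^{2}\right)^{2} = \left(\frac{81}{361}\right)^{2} = \frac{6561}{130321}$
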